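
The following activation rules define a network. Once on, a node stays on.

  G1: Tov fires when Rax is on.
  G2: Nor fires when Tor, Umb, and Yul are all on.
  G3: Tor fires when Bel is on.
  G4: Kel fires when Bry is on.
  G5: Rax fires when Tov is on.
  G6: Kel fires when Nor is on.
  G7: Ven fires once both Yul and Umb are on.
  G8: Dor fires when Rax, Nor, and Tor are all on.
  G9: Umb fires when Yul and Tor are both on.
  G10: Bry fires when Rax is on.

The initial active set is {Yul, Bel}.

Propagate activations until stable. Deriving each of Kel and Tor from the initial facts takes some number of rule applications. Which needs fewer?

Tor: G3: Bel on → Tor on. [1 rule application]
Kel: G3: Bel on → Tor on. G9: Yul and Tor on → Umb on. G2: Tor, Umb, and Yul on → Nor on. Nor is on, so Kel fires (G6). [4 rule applications]
Tor needs fewer.

Tor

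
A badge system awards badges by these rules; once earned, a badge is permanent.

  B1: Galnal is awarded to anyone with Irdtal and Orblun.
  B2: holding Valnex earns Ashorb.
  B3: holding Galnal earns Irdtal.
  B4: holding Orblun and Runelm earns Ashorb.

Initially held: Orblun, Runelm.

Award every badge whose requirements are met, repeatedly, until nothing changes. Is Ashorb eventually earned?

With Orblun and Runelm, Ashorb is earned (B4).

Yes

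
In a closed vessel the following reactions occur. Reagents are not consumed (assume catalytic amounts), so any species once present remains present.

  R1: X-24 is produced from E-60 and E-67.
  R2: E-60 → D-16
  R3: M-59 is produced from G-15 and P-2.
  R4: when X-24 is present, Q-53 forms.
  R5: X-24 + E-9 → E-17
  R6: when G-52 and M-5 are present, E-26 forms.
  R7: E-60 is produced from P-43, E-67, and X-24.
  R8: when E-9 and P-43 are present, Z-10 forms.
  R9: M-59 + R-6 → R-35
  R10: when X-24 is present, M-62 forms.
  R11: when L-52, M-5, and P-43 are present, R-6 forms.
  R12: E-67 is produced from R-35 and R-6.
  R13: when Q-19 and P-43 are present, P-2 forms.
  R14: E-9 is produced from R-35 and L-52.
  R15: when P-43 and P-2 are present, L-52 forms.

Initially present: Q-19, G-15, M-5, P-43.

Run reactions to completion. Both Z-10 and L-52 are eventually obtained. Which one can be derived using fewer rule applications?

L-52

L-52: Q-19 and P-43 present → P-2 forms (R13). P-43 and P-2 present → L-52 forms (R15). [2 rule applications]
Z-10: Q-19 and P-43 present → P-2 forms (R13). P-43 and P-2 present → L-52 forms (R15). G-15 and P-2 present → M-59 forms (R3). L-52, M-5, and P-43 present → R-6 forms (R11). M-59 and R-6 present → R-35 forms (R9). R-35 and L-52 present → E-9 forms (R14). E-9 and P-43 present → Z-10 forms (R8). [7 rule applications]
L-52 needs fewer.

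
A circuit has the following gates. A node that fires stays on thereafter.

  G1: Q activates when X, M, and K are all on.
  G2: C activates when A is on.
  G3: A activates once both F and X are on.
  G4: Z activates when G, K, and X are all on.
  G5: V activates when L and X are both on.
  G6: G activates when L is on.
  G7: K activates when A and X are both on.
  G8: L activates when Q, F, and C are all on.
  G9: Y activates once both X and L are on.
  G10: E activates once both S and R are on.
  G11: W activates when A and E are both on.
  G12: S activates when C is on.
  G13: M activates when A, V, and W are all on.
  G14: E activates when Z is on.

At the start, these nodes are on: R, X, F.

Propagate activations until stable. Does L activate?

No

L would need Q, F, and C (G8), but Q never turns on.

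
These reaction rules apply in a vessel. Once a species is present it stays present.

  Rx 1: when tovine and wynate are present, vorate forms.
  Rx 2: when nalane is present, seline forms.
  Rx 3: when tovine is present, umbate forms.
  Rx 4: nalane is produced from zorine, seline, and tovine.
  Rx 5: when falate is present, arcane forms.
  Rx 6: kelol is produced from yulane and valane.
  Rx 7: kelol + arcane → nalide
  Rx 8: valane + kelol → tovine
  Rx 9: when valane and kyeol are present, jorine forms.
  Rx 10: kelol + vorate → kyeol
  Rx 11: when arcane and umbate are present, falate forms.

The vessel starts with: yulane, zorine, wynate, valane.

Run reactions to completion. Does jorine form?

Yes

yulane and valane present → kelol forms (Rx 6).
valane and kelol present → tovine forms (Rx 8).
tovine and wynate present → vorate forms (Rx 1).
kelol and vorate present → kyeol forms (Rx 10).
valane and kyeol present → jorine forms (Rx 9).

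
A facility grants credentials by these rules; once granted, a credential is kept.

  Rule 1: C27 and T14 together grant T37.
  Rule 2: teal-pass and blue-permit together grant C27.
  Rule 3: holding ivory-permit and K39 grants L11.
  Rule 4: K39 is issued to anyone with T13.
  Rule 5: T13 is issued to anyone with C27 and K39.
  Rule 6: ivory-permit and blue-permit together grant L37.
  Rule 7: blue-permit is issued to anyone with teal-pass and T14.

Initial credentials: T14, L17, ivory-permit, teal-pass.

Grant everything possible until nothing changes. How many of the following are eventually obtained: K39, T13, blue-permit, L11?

Holding teal-pass and T14 grants blue-permit (Rule 7).
K39 would need T13 (Rule 4), but T13 is never granted.
T13 would need C27 and K39 (Rule 5), but K39 is never granted.
blue-permit: reached.
L11 would need ivory-permit and K39 (Rule 3), but K39 is never granted.
Reached: blue-permit — 1 of the 4.

1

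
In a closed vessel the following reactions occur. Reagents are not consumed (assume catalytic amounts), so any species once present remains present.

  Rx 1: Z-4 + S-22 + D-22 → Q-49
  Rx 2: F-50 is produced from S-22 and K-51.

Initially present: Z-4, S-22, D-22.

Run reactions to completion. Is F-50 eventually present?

F-50 would need S-22 and K-51 (Rx 2), but K-51 never forms.

No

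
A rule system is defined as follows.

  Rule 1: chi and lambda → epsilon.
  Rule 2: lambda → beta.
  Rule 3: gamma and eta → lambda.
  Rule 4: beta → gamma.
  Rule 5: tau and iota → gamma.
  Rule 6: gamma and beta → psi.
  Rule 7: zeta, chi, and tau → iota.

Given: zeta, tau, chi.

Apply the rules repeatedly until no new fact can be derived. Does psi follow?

No

psi would need gamma and beta (Rule 6), but beta is never established.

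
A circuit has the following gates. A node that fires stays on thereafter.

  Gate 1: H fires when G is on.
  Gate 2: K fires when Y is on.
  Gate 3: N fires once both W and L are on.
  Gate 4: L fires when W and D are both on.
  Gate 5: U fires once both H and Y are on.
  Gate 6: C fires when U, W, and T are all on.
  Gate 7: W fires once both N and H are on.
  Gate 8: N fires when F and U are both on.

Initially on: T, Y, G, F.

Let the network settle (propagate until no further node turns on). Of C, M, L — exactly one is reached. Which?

G is on, so H fires (Gate 1).
Gate 5: H and Y on → U on.
Gate 8: F and U on → N on.
Gate 7: N and H on → W on.
Gate 6: U, W, and T on → C on.
No rule produces M, and it is not given. L would need W and D (Gate 4), but D never turns on.

C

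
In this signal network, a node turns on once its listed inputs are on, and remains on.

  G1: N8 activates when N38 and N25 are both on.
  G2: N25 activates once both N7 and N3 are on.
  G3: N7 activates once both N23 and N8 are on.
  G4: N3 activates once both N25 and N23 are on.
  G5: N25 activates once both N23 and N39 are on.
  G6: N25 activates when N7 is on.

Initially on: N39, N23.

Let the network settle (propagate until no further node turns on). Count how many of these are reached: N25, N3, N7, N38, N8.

2

G5: N23 and N39 on → N25 on.
N25 and N23 are on, so N3 activates (G4).
N25: reached.
N3: reached.
N7 would need N23 and N8 (G3), but N8 never turns on.
No rule produces N38, and it is not given.
N8 would need N38 and N25 (G1), but N38 never turns on.
Reached: N25 and N3 — 2 of the 5.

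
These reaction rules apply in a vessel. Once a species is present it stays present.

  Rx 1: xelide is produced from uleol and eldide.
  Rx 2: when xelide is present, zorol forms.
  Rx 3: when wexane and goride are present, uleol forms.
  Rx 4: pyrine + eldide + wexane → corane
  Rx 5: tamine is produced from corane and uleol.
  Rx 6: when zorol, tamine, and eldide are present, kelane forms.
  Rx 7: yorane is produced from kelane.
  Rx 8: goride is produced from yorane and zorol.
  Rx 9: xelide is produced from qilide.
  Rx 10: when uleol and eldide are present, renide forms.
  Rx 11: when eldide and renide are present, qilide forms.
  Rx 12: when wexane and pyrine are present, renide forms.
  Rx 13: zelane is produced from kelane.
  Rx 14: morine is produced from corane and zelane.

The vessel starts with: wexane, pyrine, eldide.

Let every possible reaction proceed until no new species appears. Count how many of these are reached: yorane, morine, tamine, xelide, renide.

wexane and pyrine present → renide forms (Rx 12).
eldide and renide present → qilide forms (Rx 11).
qilide present → xelide forms (Rx 9).
yorane would need kelane (Rx 7), but kelane never forms.
morine would need corane and zelane (Rx 14), but zelane never forms.
tamine would need corane and uleol (Rx 5), but uleol never forms.
xelide: reached.
renide: reached.
Reached: xelide and renide — 2 of the 5.

2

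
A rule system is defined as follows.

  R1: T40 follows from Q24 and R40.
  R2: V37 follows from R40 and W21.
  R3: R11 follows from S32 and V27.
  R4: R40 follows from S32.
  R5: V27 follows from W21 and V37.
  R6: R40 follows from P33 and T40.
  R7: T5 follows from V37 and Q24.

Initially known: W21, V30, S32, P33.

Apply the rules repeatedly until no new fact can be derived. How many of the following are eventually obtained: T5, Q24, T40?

T5 would need V37 and Q24 (R7), but Q24 is never established.
No rule produces Q24, and it is not given.
T40 would need Q24 and R40 (R1), but Q24 is never established.
None of the 3 are reached.

0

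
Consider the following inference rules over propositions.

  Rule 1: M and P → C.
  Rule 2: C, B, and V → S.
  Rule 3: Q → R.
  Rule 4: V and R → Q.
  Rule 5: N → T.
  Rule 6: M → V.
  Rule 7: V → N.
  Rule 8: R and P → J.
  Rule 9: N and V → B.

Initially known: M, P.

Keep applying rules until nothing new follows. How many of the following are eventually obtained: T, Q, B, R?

From M, Rule 6 gives V.
From V, Rule 7 gives N.
N and V hold, so B follows (Rule 9).
N holds, so T follows (Rule 5).
T: reached.
Q would need V and R (Rule 4), but R is never established.
B: reached.
R would need Q (Rule 3), but Q is never established.
Reached: T and B — 2 of the 4.

2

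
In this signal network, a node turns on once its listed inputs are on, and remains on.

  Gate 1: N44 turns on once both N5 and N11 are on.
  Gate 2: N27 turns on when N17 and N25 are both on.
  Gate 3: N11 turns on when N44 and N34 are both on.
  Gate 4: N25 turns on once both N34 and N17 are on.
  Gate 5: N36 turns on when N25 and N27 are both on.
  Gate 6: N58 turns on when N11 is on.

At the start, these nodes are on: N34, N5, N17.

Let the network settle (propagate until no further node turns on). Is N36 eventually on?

Gate 4: N34 and N17 on → N25 on.
N17 and N25 are on, so N27 turns on (Gate 2).
N25 and N27 are on, so N36 turns on (Gate 5).

Yes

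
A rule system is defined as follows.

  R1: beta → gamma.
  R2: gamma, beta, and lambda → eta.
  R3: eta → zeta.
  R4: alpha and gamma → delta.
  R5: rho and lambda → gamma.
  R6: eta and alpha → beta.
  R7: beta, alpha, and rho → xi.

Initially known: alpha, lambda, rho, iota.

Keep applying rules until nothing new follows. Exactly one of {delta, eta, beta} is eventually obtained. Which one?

delta

From rho and lambda, R5 gives gamma.
From alpha and gamma, R4 gives delta.
beta would need eta and alpha (R6), but eta is never established. eta would need gamma, beta, and lambda (R2), but beta is never established.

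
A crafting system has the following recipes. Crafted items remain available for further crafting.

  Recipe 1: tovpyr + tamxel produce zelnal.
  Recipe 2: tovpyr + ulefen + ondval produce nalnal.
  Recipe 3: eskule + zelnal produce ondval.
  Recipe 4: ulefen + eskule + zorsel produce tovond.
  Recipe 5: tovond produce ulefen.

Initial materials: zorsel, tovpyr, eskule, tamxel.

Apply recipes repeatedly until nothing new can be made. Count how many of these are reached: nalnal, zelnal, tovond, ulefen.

1

tovpyr + tamxel → zelnal (Recipe 1).
nalnal would need tovpyr, ulefen, and ondval (Recipe 2), but ulefen is never obtained.
zelnal: reached.
tovond would need ulefen, eskule, and zorsel (Recipe 4), but ulefen is never obtained.
ulefen would need tovond (Recipe 5), but tovond is never obtained.
Reached: zelnal — 1 of the 4.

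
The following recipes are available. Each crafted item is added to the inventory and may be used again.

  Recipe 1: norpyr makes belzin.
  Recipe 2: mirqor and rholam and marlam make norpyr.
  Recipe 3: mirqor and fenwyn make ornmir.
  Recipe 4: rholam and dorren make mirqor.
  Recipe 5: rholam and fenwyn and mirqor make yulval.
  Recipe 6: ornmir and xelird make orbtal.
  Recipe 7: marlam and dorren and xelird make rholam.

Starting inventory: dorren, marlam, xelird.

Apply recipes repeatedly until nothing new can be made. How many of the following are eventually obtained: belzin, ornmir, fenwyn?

1

marlam and dorren and xelird → rholam (Recipe 7).
Using Recipe 4, rholam and dorren make mirqor.
mirqor and rholam and marlam → norpyr (Recipe 2).
Using Recipe 1, norpyr makes belzin.
belzin: reached.
ornmir would need mirqor and fenwyn (Recipe 3), but fenwyn is never obtained.
No rule produces fenwyn, and it is not given.
Reached: belzin — 1 of the 3.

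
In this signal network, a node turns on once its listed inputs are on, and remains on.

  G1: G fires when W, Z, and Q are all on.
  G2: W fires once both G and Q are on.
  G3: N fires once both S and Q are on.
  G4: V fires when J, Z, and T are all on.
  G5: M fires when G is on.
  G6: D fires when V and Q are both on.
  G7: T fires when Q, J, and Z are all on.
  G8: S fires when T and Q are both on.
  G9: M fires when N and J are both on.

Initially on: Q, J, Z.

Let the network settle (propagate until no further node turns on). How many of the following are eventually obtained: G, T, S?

2

G7: Q, J, and Z on → T on.
T and Q are on, so S fires (G8).
G would need W, Z, and Q (G1), but W never turns on.
T: reached.
S: reached.
Reached: T and S — 2 of the 3.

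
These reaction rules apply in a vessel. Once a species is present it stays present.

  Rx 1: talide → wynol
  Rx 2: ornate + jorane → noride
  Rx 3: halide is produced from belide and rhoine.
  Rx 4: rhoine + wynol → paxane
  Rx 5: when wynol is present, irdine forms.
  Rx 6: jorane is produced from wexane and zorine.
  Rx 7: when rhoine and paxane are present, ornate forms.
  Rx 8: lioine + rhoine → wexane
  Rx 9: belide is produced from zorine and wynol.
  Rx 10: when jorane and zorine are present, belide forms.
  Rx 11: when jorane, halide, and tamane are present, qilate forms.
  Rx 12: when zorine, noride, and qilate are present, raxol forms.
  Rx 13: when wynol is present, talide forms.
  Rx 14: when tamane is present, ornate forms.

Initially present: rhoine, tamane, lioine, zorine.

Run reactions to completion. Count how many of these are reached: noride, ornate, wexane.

tamane present → ornate forms (Rx 14).
lioine and rhoine present → wexane forms (Rx 8).
wexane and zorine present → jorane forms (Rx 6).
ornate and jorane present → noride forms (Rx 2).
noride: reached.
ornate: reached.
wexane: reached.
All 3 are reached.

3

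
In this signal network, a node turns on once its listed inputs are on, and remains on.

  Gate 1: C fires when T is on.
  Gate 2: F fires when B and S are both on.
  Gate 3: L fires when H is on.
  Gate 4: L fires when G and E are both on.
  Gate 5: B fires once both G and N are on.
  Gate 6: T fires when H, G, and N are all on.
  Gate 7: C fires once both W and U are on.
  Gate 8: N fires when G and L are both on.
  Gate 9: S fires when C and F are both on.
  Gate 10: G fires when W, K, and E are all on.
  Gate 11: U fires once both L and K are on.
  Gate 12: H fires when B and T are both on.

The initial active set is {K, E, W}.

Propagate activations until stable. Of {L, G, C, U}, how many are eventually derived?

W, K, and E are on, so G fires (Gate 10).
G and E are on, so L fires (Gate 4).
Gate 11: L and K on → U on.
Gate 7: W and U on → C on.
L: reached.
G: reached.
C: reached.
U: reached.
All 4 are reached.

4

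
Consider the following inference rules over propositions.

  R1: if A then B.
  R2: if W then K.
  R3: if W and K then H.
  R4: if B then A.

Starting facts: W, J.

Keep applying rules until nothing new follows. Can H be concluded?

Yes

From W, R2 gives K.
W and K hold, so H follows (R3).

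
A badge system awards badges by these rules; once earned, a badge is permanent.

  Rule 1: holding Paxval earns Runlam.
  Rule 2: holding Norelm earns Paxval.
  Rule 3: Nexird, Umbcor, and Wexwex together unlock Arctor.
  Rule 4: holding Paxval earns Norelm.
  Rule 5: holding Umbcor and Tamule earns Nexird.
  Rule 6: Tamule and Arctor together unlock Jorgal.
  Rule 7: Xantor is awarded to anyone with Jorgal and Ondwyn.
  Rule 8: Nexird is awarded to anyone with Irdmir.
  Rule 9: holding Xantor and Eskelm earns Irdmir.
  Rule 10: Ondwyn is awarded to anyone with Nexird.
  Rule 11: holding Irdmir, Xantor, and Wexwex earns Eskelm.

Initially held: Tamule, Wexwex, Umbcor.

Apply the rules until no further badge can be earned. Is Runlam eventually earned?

No

Runlam would need Paxval (Rule 1), but Paxval is never earned.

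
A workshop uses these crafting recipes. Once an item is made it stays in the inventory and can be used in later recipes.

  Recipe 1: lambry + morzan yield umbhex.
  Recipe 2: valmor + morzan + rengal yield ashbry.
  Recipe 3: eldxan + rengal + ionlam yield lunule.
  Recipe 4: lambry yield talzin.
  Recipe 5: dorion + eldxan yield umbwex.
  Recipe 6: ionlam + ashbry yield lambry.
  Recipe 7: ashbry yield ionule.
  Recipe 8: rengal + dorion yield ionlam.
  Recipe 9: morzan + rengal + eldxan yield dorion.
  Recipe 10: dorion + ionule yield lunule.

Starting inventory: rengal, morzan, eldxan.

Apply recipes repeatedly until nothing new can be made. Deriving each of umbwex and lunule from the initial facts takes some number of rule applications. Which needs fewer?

umbwex

umbwex: morzan + rengal + eldxan → dorion (Recipe 9). Using Recipe 5, dorion and eldxan make umbwex. [2 rule applications]
lunule: Using Recipe 9, morzan, rengal, and eldxan make dorion. Using Recipe 8, rengal and dorion make ionlam. Using Recipe 3, eldxan, rengal, and ionlam make lunule. [3 rule applications]
umbwex needs fewer.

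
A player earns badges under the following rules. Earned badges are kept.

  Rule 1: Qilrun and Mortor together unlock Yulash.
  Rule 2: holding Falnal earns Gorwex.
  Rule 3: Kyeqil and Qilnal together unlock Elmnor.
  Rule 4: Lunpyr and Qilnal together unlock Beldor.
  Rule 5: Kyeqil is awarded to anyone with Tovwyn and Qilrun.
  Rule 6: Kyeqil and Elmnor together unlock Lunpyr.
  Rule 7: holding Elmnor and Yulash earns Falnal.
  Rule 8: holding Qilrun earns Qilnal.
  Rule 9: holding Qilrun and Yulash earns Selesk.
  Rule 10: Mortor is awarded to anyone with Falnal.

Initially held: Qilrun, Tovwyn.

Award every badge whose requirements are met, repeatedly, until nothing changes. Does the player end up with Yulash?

Yulash would need Qilrun and Mortor (Rule 1), but Mortor is never earned.

No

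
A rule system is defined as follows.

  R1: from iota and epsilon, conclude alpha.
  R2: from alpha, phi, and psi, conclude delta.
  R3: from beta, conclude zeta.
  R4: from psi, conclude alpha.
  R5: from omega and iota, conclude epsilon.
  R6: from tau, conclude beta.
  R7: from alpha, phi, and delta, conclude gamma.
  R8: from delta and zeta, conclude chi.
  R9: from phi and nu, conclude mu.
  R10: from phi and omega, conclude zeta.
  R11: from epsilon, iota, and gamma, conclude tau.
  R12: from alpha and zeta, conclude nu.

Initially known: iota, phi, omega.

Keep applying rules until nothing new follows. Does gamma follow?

No

gamma would need alpha, phi, and delta (R7), but delta is never established.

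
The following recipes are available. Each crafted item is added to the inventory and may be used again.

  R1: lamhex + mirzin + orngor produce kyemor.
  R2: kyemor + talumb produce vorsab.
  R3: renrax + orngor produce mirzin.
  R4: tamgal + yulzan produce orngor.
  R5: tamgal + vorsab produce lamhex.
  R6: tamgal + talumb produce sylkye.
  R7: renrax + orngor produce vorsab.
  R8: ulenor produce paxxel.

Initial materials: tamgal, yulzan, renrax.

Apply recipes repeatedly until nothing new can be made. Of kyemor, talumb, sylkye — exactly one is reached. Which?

tamgal + yulzan → orngor (R4).
Using R7, renrax and orngor make vorsab.
renrax + orngor → mirzin (R3).
tamgal + vorsab → lamhex (R5).
Using R1, lamhex, mirzin, and orngor make kyemor.
No rule produces talumb, and it is not given. sylkye would need tamgal and talumb (R6), but talumb is never obtained.

kyemor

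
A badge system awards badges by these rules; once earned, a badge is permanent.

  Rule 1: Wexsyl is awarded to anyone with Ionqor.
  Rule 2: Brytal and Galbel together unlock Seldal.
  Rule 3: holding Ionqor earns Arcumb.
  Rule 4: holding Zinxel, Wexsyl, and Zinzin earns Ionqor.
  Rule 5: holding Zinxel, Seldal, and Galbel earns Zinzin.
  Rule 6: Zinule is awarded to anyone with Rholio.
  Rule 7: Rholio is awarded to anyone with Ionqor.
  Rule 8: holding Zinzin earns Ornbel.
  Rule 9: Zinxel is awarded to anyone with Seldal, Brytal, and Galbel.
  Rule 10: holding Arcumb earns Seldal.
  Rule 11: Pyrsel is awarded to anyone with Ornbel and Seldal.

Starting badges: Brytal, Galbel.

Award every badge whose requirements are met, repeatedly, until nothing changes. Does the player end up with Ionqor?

Ionqor would need Zinxel, Wexsyl, and Zinzin (Rule 4), but Wexsyl is never earned.

No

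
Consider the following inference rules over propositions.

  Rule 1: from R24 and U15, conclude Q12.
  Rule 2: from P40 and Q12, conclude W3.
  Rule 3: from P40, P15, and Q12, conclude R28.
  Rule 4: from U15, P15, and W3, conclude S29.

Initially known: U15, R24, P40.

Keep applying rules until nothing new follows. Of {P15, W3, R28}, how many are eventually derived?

1

From R24 and U15, Rule 1 gives Q12.
From P40 and Q12, Rule 2 gives W3.
No rule produces P15, and it is not given.
W3: reached.
R28 would need P40, P15, and Q12 (Rule 3), but P15 is never established.
Reached: W3 — 1 of the 3.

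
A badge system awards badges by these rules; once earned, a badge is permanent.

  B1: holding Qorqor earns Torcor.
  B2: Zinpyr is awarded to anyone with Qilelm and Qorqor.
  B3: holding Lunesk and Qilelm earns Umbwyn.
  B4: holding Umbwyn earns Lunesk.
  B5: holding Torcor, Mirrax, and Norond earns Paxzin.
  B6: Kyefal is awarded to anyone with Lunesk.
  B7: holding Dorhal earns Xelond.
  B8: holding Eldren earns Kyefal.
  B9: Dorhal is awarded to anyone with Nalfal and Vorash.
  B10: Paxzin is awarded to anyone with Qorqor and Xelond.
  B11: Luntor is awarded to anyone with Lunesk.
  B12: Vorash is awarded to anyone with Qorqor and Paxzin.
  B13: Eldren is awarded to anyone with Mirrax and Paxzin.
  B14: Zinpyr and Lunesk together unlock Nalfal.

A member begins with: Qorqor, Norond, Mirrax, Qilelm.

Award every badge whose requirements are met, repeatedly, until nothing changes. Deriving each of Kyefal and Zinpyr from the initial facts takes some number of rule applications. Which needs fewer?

Zinpyr

Zinpyr: With Qilelm and Qorqor, Zinpyr is earned (B2). [1 rule application]
Kyefal: With Qorqor, Torcor is earned (B1). With Torcor, Mirrax, and Norond, Paxzin is earned (B5). With Mirrax and Paxzin, Eldren is earned (B13). With Eldren, Kyefal is earned (B8). [4 rule applications]
Zinpyr needs fewer.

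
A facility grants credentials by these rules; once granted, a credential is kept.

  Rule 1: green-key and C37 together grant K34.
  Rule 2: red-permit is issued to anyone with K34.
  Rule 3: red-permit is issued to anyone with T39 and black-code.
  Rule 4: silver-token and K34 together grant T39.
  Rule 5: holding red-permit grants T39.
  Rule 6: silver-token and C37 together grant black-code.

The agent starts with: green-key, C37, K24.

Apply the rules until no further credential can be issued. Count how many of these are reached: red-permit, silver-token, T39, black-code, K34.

Holding green-key and C37 grants K34 (Rule 1).
Holding K34 grants red-permit (Rule 2).
Holding red-permit grants T39 (Rule 5).
red-permit: reached.
No rule produces silver-token, and it is not given.
T39: reached.
black-code would need silver-token and C37 (Rule 6), but silver-token is never granted.
K34: reached.
Reached: red-permit, T39, and K34 — 3 of the 5.

3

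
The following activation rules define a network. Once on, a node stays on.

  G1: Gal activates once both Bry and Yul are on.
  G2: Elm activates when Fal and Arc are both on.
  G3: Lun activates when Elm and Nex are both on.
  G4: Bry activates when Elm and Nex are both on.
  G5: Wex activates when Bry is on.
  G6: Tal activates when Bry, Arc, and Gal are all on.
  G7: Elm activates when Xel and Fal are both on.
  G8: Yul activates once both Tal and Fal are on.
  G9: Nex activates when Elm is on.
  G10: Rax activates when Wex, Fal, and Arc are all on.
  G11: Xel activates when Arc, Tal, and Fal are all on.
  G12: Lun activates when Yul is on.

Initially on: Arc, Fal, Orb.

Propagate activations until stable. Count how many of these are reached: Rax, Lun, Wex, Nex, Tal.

G2: Fal and Arc on → Elm on.
Elm is on, so Nex activates (G9).
G3: Elm and Nex on → Lun on.
Elm and Nex are on, so Bry activates (G4).
G5: Bry on → Wex on.
Wex, Fal, and Arc are on, so Rax activates (G10).
Rax: reached.
Lun: reached.
Wex: reached.
Nex: reached.
Tal would need Bry, Arc, and Gal (G6), but Gal never turns on.
Reached: Rax, Lun, Wex, and Nex — 4 of the 5.

4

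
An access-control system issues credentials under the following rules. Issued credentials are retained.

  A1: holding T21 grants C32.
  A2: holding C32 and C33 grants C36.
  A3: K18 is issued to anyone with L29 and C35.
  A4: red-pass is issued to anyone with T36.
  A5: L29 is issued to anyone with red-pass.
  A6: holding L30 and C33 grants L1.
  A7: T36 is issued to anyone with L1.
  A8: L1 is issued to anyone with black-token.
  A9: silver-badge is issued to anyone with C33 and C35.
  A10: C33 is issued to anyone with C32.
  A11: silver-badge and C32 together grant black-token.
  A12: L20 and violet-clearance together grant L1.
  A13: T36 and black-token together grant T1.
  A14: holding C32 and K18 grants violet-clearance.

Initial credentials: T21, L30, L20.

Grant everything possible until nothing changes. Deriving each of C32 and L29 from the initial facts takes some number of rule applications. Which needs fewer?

C32: Holding T21 grants C32 (A1). [1 rule application]
L29: Holding T21 grants C32 (A1). Holding C32 grants C33 (A10). Holding L30 and C33 grants L1 (A6). Holding L1 grants T36 (A7). Holding T36 grants red-pass (A4). Holding red-pass grants L29 (A5). [6 rule applications]
C32 needs fewer.

C32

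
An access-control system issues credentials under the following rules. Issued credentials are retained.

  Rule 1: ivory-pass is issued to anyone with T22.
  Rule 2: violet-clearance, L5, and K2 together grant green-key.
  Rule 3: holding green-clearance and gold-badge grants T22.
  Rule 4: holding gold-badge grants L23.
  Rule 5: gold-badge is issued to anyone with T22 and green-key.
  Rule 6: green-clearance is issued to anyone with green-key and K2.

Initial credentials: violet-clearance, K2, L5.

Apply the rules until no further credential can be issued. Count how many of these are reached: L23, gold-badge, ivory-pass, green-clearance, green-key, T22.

Holding violet-clearance, L5, and K2 grants green-key (Rule 2).
Holding green-key and K2 grants green-clearance (Rule 6).
L23 would need gold-badge (Rule 4), but gold-badge is never granted.
gold-badge would need T22 and green-key (Rule 5), but T22 is never granted.
ivory-pass would need T22 (Rule 1), but T22 is never granted.
green-clearance: reached.
green-key: reached.
T22 would need green-clearance and gold-badge (Rule 3), but gold-badge is never granted.
Reached: green-clearance and green-key — 2 of the 6.

2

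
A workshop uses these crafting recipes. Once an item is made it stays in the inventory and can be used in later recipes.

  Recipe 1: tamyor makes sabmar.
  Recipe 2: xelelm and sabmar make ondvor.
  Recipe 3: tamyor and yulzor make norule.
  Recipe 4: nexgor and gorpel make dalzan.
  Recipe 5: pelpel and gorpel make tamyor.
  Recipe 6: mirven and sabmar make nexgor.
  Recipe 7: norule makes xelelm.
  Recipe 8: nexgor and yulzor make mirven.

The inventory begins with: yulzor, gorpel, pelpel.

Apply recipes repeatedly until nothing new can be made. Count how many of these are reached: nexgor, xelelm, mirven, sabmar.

Using Recipe 5, pelpel and gorpel make tamyor.
Using Recipe 3, tamyor and yulzor make norule.
Using Recipe 1, tamyor makes sabmar.
norule → xelelm (Recipe 7).
nexgor would need mirven and sabmar (Recipe 6), but mirven is never obtained.
xelelm: reached.
mirven would need nexgor and yulzor (Recipe 8), but nexgor is never obtained.
sabmar: reached.
Reached: xelelm and sabmar — 2 of the 4.

2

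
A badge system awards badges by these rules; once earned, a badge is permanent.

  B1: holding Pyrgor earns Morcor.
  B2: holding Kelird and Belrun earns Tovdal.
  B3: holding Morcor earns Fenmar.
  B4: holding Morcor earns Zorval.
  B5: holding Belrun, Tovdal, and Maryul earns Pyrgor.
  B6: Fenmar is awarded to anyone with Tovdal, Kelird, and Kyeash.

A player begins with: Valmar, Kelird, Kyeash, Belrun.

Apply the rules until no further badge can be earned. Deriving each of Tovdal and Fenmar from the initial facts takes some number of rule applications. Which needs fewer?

Tovdal

Tovdal: With Kelird and Belrun, Tovdal is earned (B2). [1 rule application]
Fenmar: With Kelird and Belrun, Tovdal is earned (B2). With Tovdal, Kelird, and Kyeash, Fenmar is earned (B6). [2 rule applications]
Tovdal needs fewer.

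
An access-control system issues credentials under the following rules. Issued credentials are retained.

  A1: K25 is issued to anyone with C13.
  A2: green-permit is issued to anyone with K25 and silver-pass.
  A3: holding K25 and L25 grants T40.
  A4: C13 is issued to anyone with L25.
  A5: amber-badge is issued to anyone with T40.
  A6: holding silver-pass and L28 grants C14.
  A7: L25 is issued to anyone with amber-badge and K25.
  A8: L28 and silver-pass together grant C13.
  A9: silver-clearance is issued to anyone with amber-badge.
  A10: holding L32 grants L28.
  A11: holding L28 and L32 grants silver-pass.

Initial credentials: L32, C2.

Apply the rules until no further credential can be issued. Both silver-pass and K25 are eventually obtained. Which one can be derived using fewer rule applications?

silver-pass: Holding L32 grants L28 (A10). Holding L28 and L32 grants silver-pass (A11). [2 rule applications]
K25: Holding L32 grants L28 (A10). Holding L28 and L32 grants silver-pass (A11). Holding L28 and silver-pass grants C13 (A8). Holding C13 grants K25 (A1). [4 rule applications]
silver-pass needs fewer.

silver-pass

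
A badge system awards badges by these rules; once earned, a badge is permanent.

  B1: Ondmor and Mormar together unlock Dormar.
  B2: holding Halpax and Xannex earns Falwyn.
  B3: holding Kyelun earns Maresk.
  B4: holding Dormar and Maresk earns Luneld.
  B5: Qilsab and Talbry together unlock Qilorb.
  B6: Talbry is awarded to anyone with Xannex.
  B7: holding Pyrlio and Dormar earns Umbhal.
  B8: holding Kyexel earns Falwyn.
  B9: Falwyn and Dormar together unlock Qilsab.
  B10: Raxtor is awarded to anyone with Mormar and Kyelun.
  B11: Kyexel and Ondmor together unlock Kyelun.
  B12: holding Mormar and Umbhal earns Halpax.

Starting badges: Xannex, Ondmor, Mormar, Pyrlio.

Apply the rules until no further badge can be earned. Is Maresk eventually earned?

No

Maresk would need Kyelun (B3), but Kyelun is never earned.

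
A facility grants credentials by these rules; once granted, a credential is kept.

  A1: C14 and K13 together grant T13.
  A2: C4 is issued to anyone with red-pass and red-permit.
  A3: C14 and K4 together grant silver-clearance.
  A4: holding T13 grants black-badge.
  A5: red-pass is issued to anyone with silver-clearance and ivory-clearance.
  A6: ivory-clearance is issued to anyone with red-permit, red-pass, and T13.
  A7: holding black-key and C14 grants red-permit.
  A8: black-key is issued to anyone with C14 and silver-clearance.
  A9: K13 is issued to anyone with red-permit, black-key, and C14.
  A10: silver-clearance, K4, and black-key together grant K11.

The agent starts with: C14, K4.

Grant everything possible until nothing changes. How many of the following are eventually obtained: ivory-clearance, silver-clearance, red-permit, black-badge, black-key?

Holding C14 and K4 grants silver-clearance (A3).
Holding C14 and silver-clearance grants black-key (A8).
Holding black-key and C14 grants red-permit (A7).
Holding red-permit, black-key, and C14 grants K13 (A9).
Holding C14 and K13 grants T13 (A1).
Holding T13 grants black-badge (A4).
ivory-clearance would need red-permit, red-pass, and T13 (A6), but red-pass is never granted.
silver-clearance: reached.
red-permit: reached.
black-badge: reached.
black-key: reached.
Reached: silver-clearance, red-permit, black-badge, and black-key — 4 of the 5.

4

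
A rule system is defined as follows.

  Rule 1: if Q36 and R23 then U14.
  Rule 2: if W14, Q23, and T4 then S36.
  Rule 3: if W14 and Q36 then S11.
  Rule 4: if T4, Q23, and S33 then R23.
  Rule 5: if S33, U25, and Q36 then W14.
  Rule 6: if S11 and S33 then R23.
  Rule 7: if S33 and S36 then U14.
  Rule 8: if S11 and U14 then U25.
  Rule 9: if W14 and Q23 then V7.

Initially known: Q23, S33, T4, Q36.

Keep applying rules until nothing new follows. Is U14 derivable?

From T4, Q23, and S33, Rule 4 gives R23.
From Q36 and R23, Rule 1 gives U14.

Yes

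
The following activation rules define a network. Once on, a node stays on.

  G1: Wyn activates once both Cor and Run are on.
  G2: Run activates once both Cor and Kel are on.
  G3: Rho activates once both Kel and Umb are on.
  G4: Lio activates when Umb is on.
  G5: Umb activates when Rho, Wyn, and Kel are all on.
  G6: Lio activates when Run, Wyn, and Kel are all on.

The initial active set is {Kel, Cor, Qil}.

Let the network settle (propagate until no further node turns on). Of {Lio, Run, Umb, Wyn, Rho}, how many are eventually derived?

3

G2: Cor and Kel on → Run on.
Cor and Run are on, so Wyn activates (G1).
Run, Wyn, and Kel are on, so Lio activates (G6).
Lio: reached.
Run: reached.
Umb would need Rho, Wyn, and Kel (G5), but Rho never turns on.
Wyn: reached.
Rho would need Kel and Umb (G3), but Umb never turns on.
Reached: Lio, Run, and Wyn — 3 of the 5.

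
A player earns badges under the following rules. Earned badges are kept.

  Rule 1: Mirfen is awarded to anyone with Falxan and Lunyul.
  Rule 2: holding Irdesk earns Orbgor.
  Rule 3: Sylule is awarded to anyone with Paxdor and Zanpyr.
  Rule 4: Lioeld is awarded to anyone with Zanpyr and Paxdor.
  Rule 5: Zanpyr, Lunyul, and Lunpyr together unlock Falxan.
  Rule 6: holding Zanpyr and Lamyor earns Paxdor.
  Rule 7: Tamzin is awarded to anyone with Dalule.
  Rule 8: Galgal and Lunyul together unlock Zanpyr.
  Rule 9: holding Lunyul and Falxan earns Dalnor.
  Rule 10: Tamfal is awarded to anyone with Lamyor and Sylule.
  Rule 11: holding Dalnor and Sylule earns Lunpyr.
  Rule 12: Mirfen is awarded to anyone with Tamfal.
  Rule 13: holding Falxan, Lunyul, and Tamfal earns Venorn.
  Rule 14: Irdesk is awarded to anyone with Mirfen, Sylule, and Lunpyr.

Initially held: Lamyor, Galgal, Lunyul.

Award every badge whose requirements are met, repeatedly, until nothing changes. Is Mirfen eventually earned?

With Galgal and Lunyul, Zanpyr is earned (Rule 8).
With Zanpyr and Lamyor, Paxdor is earned (Rule 6).
With Paxdor and Zanpyr, Sylule is earned (Rule 3).
With Lamyor and Sylule, Tamfal is earned (Rule 10).
With Tamfal, Mirfen is earned (Rule 12).

Yes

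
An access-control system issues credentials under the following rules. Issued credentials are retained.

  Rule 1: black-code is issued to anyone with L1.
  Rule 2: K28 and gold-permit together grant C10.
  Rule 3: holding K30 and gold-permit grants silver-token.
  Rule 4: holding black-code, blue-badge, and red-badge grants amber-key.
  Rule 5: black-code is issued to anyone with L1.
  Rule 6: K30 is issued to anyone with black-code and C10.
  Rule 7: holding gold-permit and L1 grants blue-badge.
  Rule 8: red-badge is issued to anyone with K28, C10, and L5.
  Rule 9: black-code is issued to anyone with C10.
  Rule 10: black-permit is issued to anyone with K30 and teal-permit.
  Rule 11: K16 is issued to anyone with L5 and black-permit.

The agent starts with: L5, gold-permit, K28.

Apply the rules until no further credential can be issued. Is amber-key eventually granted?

amber-key would need black-code, blue-badge, and red-badge (Rule 4), but blue-badge is never granted.

No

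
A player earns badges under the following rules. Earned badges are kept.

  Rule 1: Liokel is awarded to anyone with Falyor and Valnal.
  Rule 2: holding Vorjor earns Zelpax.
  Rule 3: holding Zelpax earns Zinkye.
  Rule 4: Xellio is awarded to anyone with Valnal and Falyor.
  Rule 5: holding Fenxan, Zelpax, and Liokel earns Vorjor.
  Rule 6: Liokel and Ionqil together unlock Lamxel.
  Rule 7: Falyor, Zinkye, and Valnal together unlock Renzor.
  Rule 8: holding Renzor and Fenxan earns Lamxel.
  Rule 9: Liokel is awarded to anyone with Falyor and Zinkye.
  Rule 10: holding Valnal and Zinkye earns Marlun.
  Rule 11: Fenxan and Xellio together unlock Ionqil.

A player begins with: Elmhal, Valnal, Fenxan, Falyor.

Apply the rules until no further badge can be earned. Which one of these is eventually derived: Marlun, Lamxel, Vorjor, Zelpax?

Lamxel

With Valnal and Falyor, Xellio is earned (Rule 4).
With Falyor and Valnal, Liokel is earned (Rule 1).
With Fenxan and Xellio, Ionqil is earned (Rule 11).
With Liokel and Ionqil, Lamxel is earned (Rule 6).
Zelpax would need Vorjor (Rule 2), but Vorjor is never earned. Marlun would need Valnal and Zinkye (Rule 10), but Zinkye is never earned. Vorjor would need Fenxan, Zelpax, and Liokel (Rule 5), but Zelpax is never earned.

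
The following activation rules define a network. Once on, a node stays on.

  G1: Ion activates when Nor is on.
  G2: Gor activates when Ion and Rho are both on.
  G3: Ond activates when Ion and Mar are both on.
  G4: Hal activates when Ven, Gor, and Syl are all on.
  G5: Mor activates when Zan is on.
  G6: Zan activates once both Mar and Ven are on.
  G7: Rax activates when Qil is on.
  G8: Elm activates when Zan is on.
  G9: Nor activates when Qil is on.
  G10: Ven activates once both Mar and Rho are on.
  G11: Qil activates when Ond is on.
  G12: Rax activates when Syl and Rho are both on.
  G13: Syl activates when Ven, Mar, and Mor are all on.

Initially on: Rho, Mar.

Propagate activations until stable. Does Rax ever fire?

Mar and Rho are on, so Ven activates (G10).
Mar and Ven are on, so Zan activates (G6).
G5: Zan on → Mor on.
Ven, Mar, and Mor are on, so Syl activates (G13).
Syl and Rho are on, so Rax activates (G12).

Yes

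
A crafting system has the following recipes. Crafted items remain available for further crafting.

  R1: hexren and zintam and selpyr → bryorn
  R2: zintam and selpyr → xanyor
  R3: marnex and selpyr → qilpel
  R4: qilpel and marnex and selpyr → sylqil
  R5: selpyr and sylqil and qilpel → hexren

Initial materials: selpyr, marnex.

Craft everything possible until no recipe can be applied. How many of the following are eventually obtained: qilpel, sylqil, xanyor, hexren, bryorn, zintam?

3

Using R3, marnex and selpyr make qilpel.
Using R4, qilpel, marnex, and selpyr make sylqil.
Using R5, selpyr, sylqil, and qilpel make hexren.
qilpel: reached.
sylqil: reached.
xanyor would need zintam and selpyr (R2), but zintam is never obtained.
hexren: reached.
bryorn would need hexren, zintam, and selpyr (R1), but zintam is never obtained.
No rule produces zintam, and it is not given.
Reached: qilpel, sylqil, and hexren — 3 of the 6.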